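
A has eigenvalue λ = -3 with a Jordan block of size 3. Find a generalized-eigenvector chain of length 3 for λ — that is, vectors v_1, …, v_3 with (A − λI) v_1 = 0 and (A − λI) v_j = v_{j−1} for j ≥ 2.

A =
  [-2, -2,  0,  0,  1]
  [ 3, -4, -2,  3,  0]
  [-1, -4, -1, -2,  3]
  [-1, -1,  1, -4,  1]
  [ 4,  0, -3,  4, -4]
A Jordan chain for λ = -3 of length 3:
v_1 = (-1, -1, -1, 0, -1)ᵀ
v_2 = (1, 3, -1, -1, 4)ᵀ
v_3 = (1, 0, 0, 0, 0)ᵀ

Let N = A − (-3)·I. We want v_3 with N^3 v_3 = 0 but N^2 v_3 ≠ 0; then v_{j-1} := N · v_j for j = 3, …, 2.

Pick v_3 = (1, 0, 0, 0, 0)ᵀ.
Then v_2 = N · v_3 = (1, 3, -1, -1, 4)ᵀ.
Then v_1 = N · v_2 = (-1, -1, -1, 0, -1)ᵀ.

Sanity check: (A − (-3)·I) v_1 = (0, 0, 0, 0, 0)ᵀ = 0. ✓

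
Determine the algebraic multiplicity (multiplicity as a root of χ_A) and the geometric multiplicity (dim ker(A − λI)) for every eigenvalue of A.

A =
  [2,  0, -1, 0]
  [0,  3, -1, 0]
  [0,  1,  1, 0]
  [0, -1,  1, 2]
λ = 2: alg = 4, geom = 2

Step 1 — factor the characteristic polynomial to read off the algebraic multiplicities:
  χ_A(x) = (x - 2)^4

Step 2 — compute geometric multiplicities via the rank-nullity identity g(λ) = n − rank(A − λI):
  rank(A − (2)·I) = 2, so dim ker(A − (2)·I) = n − 2 = 2

Summary:
  λ = 2: algebraic multiplicity = 4, geometric multiplicity = 2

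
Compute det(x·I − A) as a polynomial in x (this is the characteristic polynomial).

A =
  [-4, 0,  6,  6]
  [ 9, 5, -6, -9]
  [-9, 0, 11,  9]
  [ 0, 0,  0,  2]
x^4 - 14*x^3 + 69*x^2 - 140*x + 100

Expanding det(x·I − A) (e.g. by cofactor expansion or by noting that A is similar to its Jordan form J, which has the same characteristic polynomial as A) gives
  χ_A(x) = x^4 - 14*x^3 + 69*x^2 - 140*x + 100
which factors as (x - 5)^2*(x - 2)^2. The eigenvalues (with algebraic multiplicities) are λ = 2 with multiplicity 2, λ = 5 with multiplicity 2.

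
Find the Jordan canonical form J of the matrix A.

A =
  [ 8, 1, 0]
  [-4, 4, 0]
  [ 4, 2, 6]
J_2(6) ⊕ J_1(6)

The characteristic polynomial is
  det(x·I − A) = x^3 - 18*x^2 + 108*x - 216 = (x - 6)^3

Eigenvalues and multiplicities (the geometric multiplicity of λ is n − rank(A − λI), which equals the number of Jordan blocks for λ):
  λ = 6: algebraic multiplicity = 3, geometric multiplicity = 2

Determining the block sizes for each eigenvalue:
  λ = 6: 2 blocks summing to 3 forces exactly one block of size 2 and the rest size 1 → block sizes [2, 1]

Assembling the blocks gives a Jordan form
J =
  [6, 1, 0]
  [0, 6, 0]
  [0, 0, 6]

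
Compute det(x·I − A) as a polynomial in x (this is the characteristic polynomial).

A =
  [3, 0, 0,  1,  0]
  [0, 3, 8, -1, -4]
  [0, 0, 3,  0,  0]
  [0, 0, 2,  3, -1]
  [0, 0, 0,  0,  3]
x^5 - 15*x^4 + 90*x^3 - 270*x^2 + 405*x - 243

Expanding det(x·I − A) (e.g. by cofactor expansion or by noting that A is similar to its Jordan form J, which has the same characteristic polynomial as A) gives
  χ_A(x) = x^5 - 15*x^4 + 90*x^3 - 270*x^2 + 405*x - 243
which factors as (x - 3)^5. The eigenvalues (with algebraic multiplicities) are λ = 3 with multiplicity 5.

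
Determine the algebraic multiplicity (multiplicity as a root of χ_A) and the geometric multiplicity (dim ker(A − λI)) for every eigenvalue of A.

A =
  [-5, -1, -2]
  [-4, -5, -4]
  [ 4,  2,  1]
λ = -3: alg = 3, geom = 2

Step 1 — factor the characteristic polynomial to read off the algebraic multiplicities:
  χ_A(x) = (x + 3)^3

Step 2 — compute geometric multiplicities via the rank-nullity identity g(λ) = n − rank(A − λI):
  rank(A − (-3)·I) = 1, so dim ker(A − (-3)·I) = n − 1 = 2

Summary:
  λ = -3: algebraic multiplicity = 3, geometric multiplicity = 2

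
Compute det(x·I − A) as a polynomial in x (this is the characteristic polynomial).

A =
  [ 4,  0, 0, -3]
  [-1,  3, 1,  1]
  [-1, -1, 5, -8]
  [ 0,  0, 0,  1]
x^4 - 13*x^3 + 60*x^2 - 112*x + 64

Expanding det(x·I − A) (e.g. by cofactor expansion or by noting that A is similar to its Jordan form J, which has the same characteristic polynomial as A) gives
  χ_A(x) = x^4 - 13*x^3 + 60*x^2 - 112*x + 64
which factors as (x - 4)^3*(x - 1). The eigenvalues (with algebraic multiplicities) are λ = 1 with multiplicity 1, λ = 4 with multiplicity 3.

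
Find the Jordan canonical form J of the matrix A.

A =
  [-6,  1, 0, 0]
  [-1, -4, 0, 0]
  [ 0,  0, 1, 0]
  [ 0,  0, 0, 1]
J_2(-5) ⊕ J_1(1) ⊕ J_1(1)

The characteristic polynomial is
  det(x·I − A) = x^4 + 8*x^3 + 6*x^2 - 40*x + 25 = (x - 1)^2*(x + 5)^2

Eigenvalues and multiplicities (the geometric multiplicity of λ is n − rank(A − λI), which equals the number of Jordan blocks for λ):
  λ = -5: algebraic multiplicity = 2, geometric multiplicity = 1
  λ = 1: algebraic multiplicity = 2, geometric multiplicity = 2

Determining the block sizes for each eigenvalue:
  λ = -5: one block (gm = 1), so the single block has size am = 2 → block sizes [2]
  λ = 1: gm = am = 2, so every block has size 1 → block sizes [1, 1]

Assembling the blocks gives a Jordan form
J =
  [-5,  1, 0, 0]
  [ 0, -5, 0, 0]
  [ 0,  0, 1, 0]
  [ 0,  0, 0, 1]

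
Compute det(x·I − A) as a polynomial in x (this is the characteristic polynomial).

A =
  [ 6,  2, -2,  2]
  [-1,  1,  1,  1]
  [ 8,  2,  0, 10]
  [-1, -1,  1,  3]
x^4 - 10*x^3 + 36*x^2 - 56*x + 32

Expanding det(x·I − A) (e.g. by cofactor expansion or by noting that A is similar to its Jordan form J, which has the same characteristic polynomial as A) gives
  χ_A(x) = x^4 - 10*x^3 + 36*x^2 - 56*x + 32
which factors as (x - 4)*(x - 2)^3. The eigenvalues (with algebraic multiplicities) are λ = 2 with multiplicity 3, λ = 4 with multiplicity 1.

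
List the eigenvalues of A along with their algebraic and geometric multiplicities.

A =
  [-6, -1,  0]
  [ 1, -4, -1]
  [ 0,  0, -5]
λ = -5: alg = 3, geom = 1

Step 1 — factor the characteristic polynomial to read off the algebraic multiplicities:
  χ_A(x) = (x + 5)^3

Step 2 — compute geometric multiplicities via the rank-nullity identity g(λ) = n − rank(A − λI):
  rank(A − (-5)·I) = 2, so dim ker(A − (-5)·I) = n − 2 = 1

Summary:
  λ = -5: algebraic multiplicity = 3, geometric multiplicity = 1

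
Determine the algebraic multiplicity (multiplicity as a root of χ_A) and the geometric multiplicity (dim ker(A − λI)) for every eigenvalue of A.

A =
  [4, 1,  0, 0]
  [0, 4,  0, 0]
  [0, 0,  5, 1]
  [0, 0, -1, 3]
λ = 4: alg = 4, geom = 2

Step 1 — factor the characteristic polynomial to read off the algebraic multiplicities:
  χ_A(x) = (x - 4)^4

Step 2 — compute geometric multiplicities via the rank-nullity identity g(λ) = n − rank(A − λI):
  rank(A − (4)·I) = 2, so dim ker(A − (4)·I) = n − 2 = 2

Summary:
  λ = 4: algebraic multiplicity = 4, geometric multiplicity = 2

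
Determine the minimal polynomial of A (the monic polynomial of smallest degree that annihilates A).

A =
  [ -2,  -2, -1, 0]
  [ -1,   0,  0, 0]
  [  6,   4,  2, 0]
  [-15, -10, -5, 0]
x^3

The characteristic polynomial is χ_A(x) = x^4, so the eigenvalues are known. The minimal polynomial is
  m_A(x) = Π_λ (x − λ)^{k_λ}
where k_λ is the size of the *largest* Jordan block for λ (equivalently, the smallest k with (A − λI)^k v = 0 for every generalised eigenvector v of λ).

  λ = 0: largest Jordan block has size 3, contributing (x − 0)^3

So m_A(x) = x^3 = x^3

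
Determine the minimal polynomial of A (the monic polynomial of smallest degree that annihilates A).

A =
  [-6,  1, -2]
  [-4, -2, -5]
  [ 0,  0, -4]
x^3 + 12*x^2 + 48*x + 64

The characteristic polynomial is χ_A(x) = (x + 4)^3, so the eigenvalues are known. The minimal polynomial is
  m_A(x) = Π_λ (x − λ)^{k_λ}
where k_λ is the size of the *largest* Jordan block for λ (equivalently, the smallest k with (A − λI)^k v = 0 for every generalised eigenvector v of λ).

  λ = -4: largest Jordan block has size 3, contributing (x + 4)^3

So m_A(x) = (x + 4)^3 = x^3 + 12*x^2 + 48*x + 64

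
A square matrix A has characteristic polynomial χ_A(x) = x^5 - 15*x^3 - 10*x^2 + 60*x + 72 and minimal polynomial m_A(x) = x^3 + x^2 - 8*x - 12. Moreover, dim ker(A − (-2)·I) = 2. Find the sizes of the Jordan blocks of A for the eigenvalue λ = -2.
Block sizes for λ = -2: [2, 1]

Step 1 — from the characteristic polynomial, algebraic multiplicity of λ = -2 is 3. From dim ker(A − (-2)·I) = 2, there are exactly 2 Jordan blocks for λ = -2.
Step 2 — from the minimal polynomial, the factor (x + 2)^2 tells us the largest block for λ = -2 has size 2.
Step 3 — with total size 3, 2 blocks, and largest block 2, the block sizes (in nonincreasing order) are [2, 1].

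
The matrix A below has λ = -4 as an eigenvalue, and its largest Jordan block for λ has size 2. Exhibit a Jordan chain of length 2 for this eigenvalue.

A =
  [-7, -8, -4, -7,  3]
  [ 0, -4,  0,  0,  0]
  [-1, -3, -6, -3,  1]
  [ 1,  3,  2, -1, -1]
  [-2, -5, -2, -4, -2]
A Jordan chain for λ = -4 of length 2:
v_1 = (-3, 0, -1, 1, -2)ᵀ
v_2 = (1, 0, 0, 0, 0)ᵀ

Let N = A − (-4)·I. We want v_2 with N^2 v_2 = 0 but N^1 v_2 ≠ 0; then v_{j-1} := N · v_j for j = 2, …, 2.

Pick v_2 = (1, 0, 0, 0, 0)ᵀ.
Then v_1 = N · v_2 = (-3, 0, -1, 1, -2)ᵀ.

Sanity check: (A − (-4)·I) v_1 = (0, 0, 0, 0, 0)ᵀ = 0. ✓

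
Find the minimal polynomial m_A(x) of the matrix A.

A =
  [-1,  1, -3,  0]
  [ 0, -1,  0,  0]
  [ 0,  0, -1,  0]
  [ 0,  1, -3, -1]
x^2 + 2*x + 1

The characteristic polynomial is χ_A(x) = (x + 1)^4, so the eigenvalues are known. The minimal polynomial is
  m_A(x) = Π_λ (x − λ)^{k_λ}
where k_λ is the size of the *largest* Jordan block for λ (equivalently, the smallest k with (A − λI)^k v = 0 for every generalised eigenvector v of λ).

  λ = -1: largest Jordan block has size 2, contributing (x + 1)^2

So m_A(x) = (x + 1)^2 = x^2 + 2*x + 1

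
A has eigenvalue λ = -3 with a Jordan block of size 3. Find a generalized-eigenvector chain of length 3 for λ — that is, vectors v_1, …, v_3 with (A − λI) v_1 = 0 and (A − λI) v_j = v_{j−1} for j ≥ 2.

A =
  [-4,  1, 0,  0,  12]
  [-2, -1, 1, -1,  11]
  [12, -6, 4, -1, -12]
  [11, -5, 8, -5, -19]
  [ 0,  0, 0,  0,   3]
A Jordan chain for λ = -3 of length 3:
v_1 = (1, 1, -1, -1, 0)ᵀ
v_2 = (1, 2, 0, 1, 0)ᵀ
v_3 = (1, 2, 0, 0, 0)ᵀ

Let N = A − (-3)·I. We want v_3 with N^3 v_3 = 0 but N^2 v_3 ≠ 0; then v_{j-1} := N · v_j for j = 3, …, 2.

Pick v_3 = (1, 2, 0, 0, 0)ᵀ.
Then v_2 = N · v_3 = (1, 2, 0, 1, 0)ᵀ.
Then v_1 = N · v_2 = (1, 1, -1, -1, 0)ᵀ.

Sanity check: (A − (-3)·I) v_1 = (0, 0, 0, 0, 0)ᵀ = 0. ✓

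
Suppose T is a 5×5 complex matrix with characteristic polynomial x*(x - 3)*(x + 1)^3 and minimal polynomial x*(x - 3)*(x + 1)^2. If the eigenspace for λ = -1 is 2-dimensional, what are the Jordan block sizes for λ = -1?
Block sizes for λ = -1: [2, 1]

Step 1 — from the characteristic polynomial, algebraic multiplicity of λ = -1 is 3. From dim ker(T − (-1)·I) = 2, there are exactly 2 Jordan blocks for λ = -1.
Step 2 — from the minimal polynomial, the factor (x + 1)^2 tells us the largest block for λ = -1 has size 2.
Step 3 — with total size 3, 2 blocks, and largest block 2, the block sizes (in nonincreasing order) are [2, 1].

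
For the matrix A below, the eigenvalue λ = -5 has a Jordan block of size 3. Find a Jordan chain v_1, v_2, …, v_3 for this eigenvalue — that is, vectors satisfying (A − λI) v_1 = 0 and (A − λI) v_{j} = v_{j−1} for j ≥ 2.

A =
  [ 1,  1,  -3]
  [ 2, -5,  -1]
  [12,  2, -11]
A Jordan chain for λ = -5 of length 3:
v_1 = (2, 0, 4)ᵀ
v_2 = (6, 2, 12)ᵀ
v_3 = (1, 0, 0)ᵀ

Let N = A − (-5)·I. We want v_3 with N^3 v_3 = 0 but N^2 v_3 ≠ 0; then v_{j-1} := N · v_j for j = 3, …, 2.

Pick v_3 = (1, 0, 0)ᵀ.
Then v_2 = N · v_3 = (6, 2, 12)ᵀ.
Then v_1 = N · v_2 = (2, 0, 4)ᵀ.

Sanity check: (A − (-5)·I) v_1 = (0, 0, 0)ᵀ = 0. ✓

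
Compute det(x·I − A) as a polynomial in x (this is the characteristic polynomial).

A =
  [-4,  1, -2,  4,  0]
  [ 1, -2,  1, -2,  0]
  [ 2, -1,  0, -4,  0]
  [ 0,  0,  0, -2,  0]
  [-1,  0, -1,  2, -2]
x^5 + 10*x^4 + 40*x^3 + 80*x^2 + 80*x + 32

Expanding det(x·I − A) (e.g. by cofactor expansion or by noting that A is similar to its Jordan form J, which has the same characteristic polynomial as A) gives
  χ_A(x) = x^5 + 10*x^4 + 40*x^3 + 80*x^2 + 80*x + 32
which factors as (x + 2)^5. The eigenvalues (with algebraic multiplicities) are λ = -2 with multiplicity 5.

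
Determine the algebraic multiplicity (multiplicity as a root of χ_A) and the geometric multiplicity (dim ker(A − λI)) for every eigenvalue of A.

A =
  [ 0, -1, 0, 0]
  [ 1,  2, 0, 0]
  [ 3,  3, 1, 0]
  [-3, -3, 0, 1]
λ = 1: alg = 4, geom = 3

Step 1 — factor the characteristic polynomial to read off the algebraic multiplicities:
  χ_A(x) = (x - 1)^4

Step 2 — compute geometric multiplicities via the rank-nullity identity g(λ) = n − rank(A − λI):
  rank(A − (1)·I) = 1, so dim ker(A − (1)·I) = n − 1 = 3

Summary:
  λ = 1: algebraic multiplicity = 4, geometric multiplicity = 3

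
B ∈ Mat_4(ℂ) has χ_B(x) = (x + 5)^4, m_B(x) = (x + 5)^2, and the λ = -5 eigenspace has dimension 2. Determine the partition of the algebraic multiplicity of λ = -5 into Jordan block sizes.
Block sizes for λ = -5: [2, 2]

Step 1 — from the characteristic polynomial, algebraic multiplicity of λ = -5 is 4. From dim ker(B − (-5)·I) = 2, there are exactly 2 Jordan blocks for λ = -5.
Step 2 — from the minimal polynomial, the factor (x + 5)^2 tells us the largest block for λ = -5 has size 2.
Step 3 — with total size 4, 2 blocks, and largest block 2, the block sizes (in nonincreasing order) are [2, 2].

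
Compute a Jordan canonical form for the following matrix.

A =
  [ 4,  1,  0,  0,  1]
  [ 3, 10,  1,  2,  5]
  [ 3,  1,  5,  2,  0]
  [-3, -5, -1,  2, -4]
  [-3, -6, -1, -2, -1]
J_2(4) ⊕ J_2(4) ⊕ J_1(4)

The characteristic polynomial is
  det(x·I − A) = x^5 - 20*x^4 + 160*x^3 - 640*x^2 + 1280*x - 1024 = (x - 4)^5

Eigenvalues and multiplicities (the geometric multiplicity of λ is n − rank(A − λI), which equals the number of Jordan blocks for λ):
  λ = 4: algebraic multiplicity = 5, geometric multiplicity = 3

Determining the block sizes for each eigenvalue:
  λ = 4: with am = 5 and gm = 3, the partition is not yet determined (e.g. several partitions of 5 into 3 parts exist). Let N = A − (4)·I. Computing rank(N^1) = 2, rank(N^2) = 0; the number of blocks of size ≥ j is rank(N^{j−1}) − rank(N^j), giving [3, 2]. So we have 2 block(s) of size 2, 1 block(s) of size 1 → block sizes [2, 2, 1]

Assembling the blocks gives a Jordan form
J =
  [4, 1, 0, 0, 0]
  [0, 4, 0, 0, 0]
  [0, 0, 4, 1, 0]
  [0, 0, 0, 4, 0]
  [0, 0, 0, 0, 4]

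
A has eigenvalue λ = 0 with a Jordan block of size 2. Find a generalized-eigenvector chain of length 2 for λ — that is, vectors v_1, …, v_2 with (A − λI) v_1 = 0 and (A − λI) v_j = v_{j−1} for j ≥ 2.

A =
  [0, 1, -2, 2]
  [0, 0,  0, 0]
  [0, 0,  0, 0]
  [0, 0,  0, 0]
A Jordan chain for λ = 0 of length 2:
v_1 = (1, 0, 0, 0)ᵀ
v_2 = (0, 1, 0, 0)ᵀ

Let N = A − (0)·I. We want v_2 with N^2 v_2 = 0 but N^1 v_2 ≠ 0; then v_{j-1} := N · v_j for j = 2, …, 2.

Pick v_2 = (0, 1, 0, 0)ᵀ.
Then v_1 = N · v_2 = (1, 0, 0, 0)ᵀ.

Sanity check: (A − (0)·I) v_1 = (0, 0, 0, 0)ᵀ = 0. ✓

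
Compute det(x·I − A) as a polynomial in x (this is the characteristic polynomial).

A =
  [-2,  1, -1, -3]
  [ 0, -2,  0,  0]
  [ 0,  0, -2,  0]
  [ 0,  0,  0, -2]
x^4 + 8*x^3 + 24*x^2 + 32*x + 16

Expanding det(x·I − A) (e.g. by cofactor expansion or by noting that A is similar to its Jordan form J, which has the same characteristic polynomial as A) gives
  χ_A(x) = x^4 + 8*x^3 + 24*x^2 + 32*x + 16
which factors as (x + 2)^4. The eigenvalues (with algebraic multiplicities) are λ = -2 with multiplicity 4.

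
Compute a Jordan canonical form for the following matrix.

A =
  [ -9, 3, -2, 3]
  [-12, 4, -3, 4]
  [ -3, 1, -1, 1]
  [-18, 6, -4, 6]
J_3(0) ⊕ J_1(0)

The characteristic polynomial is
  det(x·I − A) = x^4

Eigenvalues and multiplicities (the geometric multiplicity of λ is n − rank(A − λI), which equals the number of Jordan blocks for λ):
  λ = 0: algebraic multiplicity = 4, geometric multiplicity = 2

Determining the block sizes for each eigenvalue:
  λ = 0: with am = 4 and gm = 2, the partition is not yet determined (e.g. several partitions of 4 into 2 parts exist). Let N = A − (0)·I. Computing rank(N^1) = 2, rank(N^2) = 1, rank(N^3) = 0; the number of blocks of size ≥ j is rank(N^{j−1}) − rank(N^j), giving [2, 1, 1]. So we have 1 block(s) of size 3, 1 block(s) of size 1 → block sizes [3, 1]

Assembling the blocks gives a Jordan form
J =
  [0, 1, 0, 0]
  [0, 0, 1, 0]
  [0, 0, 0, 0]
  [0, 0, 0, 0]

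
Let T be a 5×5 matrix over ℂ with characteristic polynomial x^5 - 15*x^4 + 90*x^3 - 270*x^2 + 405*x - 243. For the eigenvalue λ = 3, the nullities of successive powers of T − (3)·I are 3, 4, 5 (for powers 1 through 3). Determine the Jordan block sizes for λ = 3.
Block sizes for λ = 3: [3, 1, 1]

From the dimensions of kernels of powers, the number of Jordan blocks of size at least j is d_j − d_{j−1} where d_j = dim ker(N^j) (with d_0 = 0). Computing the differences gives [3, 1, 1].
The number of blocks of size exactly k is (#blocks of size ≥ k) − (#blocks of size ≥ k + 1), so the partition is: 2 block(s) of size 1, 1 block(s) of size 3.
In nonincreasing order the block sizes are [3, 1, 1].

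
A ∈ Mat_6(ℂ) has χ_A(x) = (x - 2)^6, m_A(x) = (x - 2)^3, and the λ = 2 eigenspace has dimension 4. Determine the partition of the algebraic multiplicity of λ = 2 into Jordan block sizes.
Block sizes for λ = 2: [3, 1, 1, 1]

Step 1 — from the characteristic polynomial, algebraic multiplicity of λ = 2 is 6. From dim ker(A − (2)·I) = 4, there are exactly 4 Jordan blocks for λ = 2.
Step 2 — from the minimal polynomial, the factor (x − 2)^3 tells us the largest block for λ = 2 has size 3.
Step 3 — with total size 6, 4 blocks, and largest block 3, the block sizes (in nonincreasing order) are [3, 1, 1, 1].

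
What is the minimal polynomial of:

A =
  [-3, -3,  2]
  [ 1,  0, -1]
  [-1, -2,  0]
x^3 + 3*x^2 + 3*x + 1

The characteristic polynomial is χ_A(x) = (x + 1)^3, so the eigenvalues are known. The minimal polynomial is
  m_A(x) = Π_λ (x − λ)^{k_λ}
where k_λ is the size of the *largest* Jordan block for λ (equivalently, the smallest k with (A − λI)^k v = 0 for every generalised eigenvector v of λ).

  λ = -1: largest Jordan block has size 3, contributing (x + 1)^3

So m_A(x) = (x + 1)^3 = x^3 + 3*x^2 + 3*x + 1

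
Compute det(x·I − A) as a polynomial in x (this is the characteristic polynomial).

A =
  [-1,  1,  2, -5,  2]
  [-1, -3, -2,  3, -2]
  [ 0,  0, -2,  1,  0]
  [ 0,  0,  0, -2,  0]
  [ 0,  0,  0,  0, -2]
x^5 + 10*x^4 + 40*x^3 + 80*x^2 + 80*x + 32

Expanding det(x·I − A) (e.g. by cofactor expansion or by noting that A is similar to its Jordan form J, which has the same characteristic polynomial as A) gives
  χ_A(x) = x^5 + 10*x^4 + 40*x^3 + 80*x^2 + 80*x + 32
which factors as (x + 2)^5. The eigenvalues (with algebraic multiplicities) are λ = -2 with multiplicity 5.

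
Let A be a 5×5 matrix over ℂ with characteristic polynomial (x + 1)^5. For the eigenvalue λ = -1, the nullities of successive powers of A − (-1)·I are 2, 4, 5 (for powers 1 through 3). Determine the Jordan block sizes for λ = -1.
Block sizes for λ = -1: [3, 2]

From the dimensions of kernels of powers, the number of Jordan blocks of size at least j is d_j − d_{j−1} where d_j = dim ker(N^j) (with d_0 = 0). Computing the differences gives [2, 2, 1].
The number of blocks of size exactly k is (#blocks of size ≥ k) − (#blocks of size ≥ k + 1), so the partition is: 1 block(s) of size 2, 1 block(s) of size 3.
In nonincreasing order the block sizes are [3, 2].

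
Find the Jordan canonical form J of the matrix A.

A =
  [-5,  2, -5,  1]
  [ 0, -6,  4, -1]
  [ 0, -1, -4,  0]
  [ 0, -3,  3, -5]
J_3(-5) ⊕ J_1(-5)

The characteristic polynomial is
  det(x·I − A) = x^4 + 20*x^3 + 150*x^2 + 500*x + 625 = (x + 5)^4

Eigenvalues and multiplicities (the geometric multiplicity of λ is n − rank(A − λI), which equals the number of Jordan blocks for λ):
  λ = -5: algebraic multiplicity = 4, geometric multiplicity = 2

Determining the block sizes for each eigenvalue:
  λ = -5: with am = 4 and gm = 2, the partition is not yet determined (e.g. several partitions of 4 into 2 parts exist). Let N = A − (-5)·I. Computing rank(N^1) = 2, rank(N^2) = 1, rank(N^3) = 0; the number of blocks of size ≥ j is rank(N^{j−1}) − rank(N^j), giving [2, 1, 1]. So we have 1 block(s) of size 3, 1 block(s) of size 1 → block sizes [3, 1]

Assembling the blocks gives a Jordan form
J =
  [-5,  1,  0,  0]
  [ 0, -5,  1,  0]
  [ 0,  0, -5,  0]
  [ 0,  0,  0, -5]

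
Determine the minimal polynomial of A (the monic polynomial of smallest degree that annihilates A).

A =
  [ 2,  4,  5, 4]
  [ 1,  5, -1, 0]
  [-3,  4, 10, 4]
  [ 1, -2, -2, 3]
x^3 - 15*x^2 + 75*x - 125

The characteristic polynomial is χ_A(x) = (x - 5)^4, so the eigenvalues are known. The minimal polynomial is
  m_A(x) = Π_λ (x − λ)^{k_λ}
where k_λ is the size of the *largest* Jordan block for λ (equivalently, the smallest k with (A − λI)^k v = 0 for every generalised eigenvector v of λ).

  λ = 5: largest Jordan block has size 3, contributing (x − 5)^3

So m_A(x) = (x - 5)^3 = x^3 - 15*x^2 + 75*x - 125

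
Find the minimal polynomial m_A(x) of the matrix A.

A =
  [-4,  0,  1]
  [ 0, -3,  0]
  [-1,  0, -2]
x^2 + 6*x + 9

The characteristic polynomial is χ_A(x) = (x + 3)^3, so the eigenvalues are known. The minimal polynomial is
  m_A(x) = Π_λ (x − λ)^{k_λ}
where k_λ is the size of the *largest* Jordan block for λ (equivalently, the smallest k with (A − λI)^k v = 0 for every generalised eigenvector v of λ).

  λ = -3: largest Jordan block has size 2, contributing (x + 3)^2

So m_A(x) = (x + 3)^2 = x^2 + 6*x + 9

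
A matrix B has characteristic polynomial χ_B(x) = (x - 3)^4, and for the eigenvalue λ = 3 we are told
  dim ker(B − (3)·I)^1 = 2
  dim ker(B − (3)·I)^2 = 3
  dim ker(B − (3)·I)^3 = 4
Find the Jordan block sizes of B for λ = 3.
Block sizes for λ = 3: [3, 1]

From the dimensions of kernels of powers, the number of Jordan blocks of size at least j is d_j − d_{j−1} where d_j = dim ker(N^j) (with d_0 = 0). Computing the differences gives [2, 1, 1].
The number of blocks of size exactly k is (#blocks of size ≥ k) − (#blocks of size ≥ k + 1), so the partition is: 1 block(s) of size 1, 1 block(s) of size 3.
In nonincreasing order the block sizes are [3, 1].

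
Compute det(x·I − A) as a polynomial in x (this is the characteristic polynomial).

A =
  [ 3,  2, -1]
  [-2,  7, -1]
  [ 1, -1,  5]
x^3 - 15*x^2 + 75*x - 125

Expanding det(x·I − A) (e.g. by cofactor expansion or by noting that A is similar to its Jordan form J, which has the same characteristic polynomial as A) gives
  χ_A(x) = x^3 - 15*x^2 + 75*x - 125
which factors as (x - 5)^3. The eigenvalues (with algebraic multiplicities) are λ = 5 with multiplicity 3.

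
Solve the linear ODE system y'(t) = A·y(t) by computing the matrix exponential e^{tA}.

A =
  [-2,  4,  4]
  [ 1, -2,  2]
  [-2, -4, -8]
e^{tA} =
  [2*t*exp(-4*t) + exp(-4*t), 4*t*exp(-4*t), 4*t*exp(-4*t)]
  [t*exp(-4*t), 2*t*exp(-4*t) + exp(-4*t), 2*t*exp(-4*t)]
  [-2*t*exp(-4*t), -4*t*exp(-4*t), -4*t*exp(-4*t) + exp(-4*t)]

Strategy: write A = P · J · P⁻¹ where J is a Jordan canonical form, so e^{tA} = P · e^{tJ} · P⁻¹, and e^{tJ} can be computed block-by-block.

A has Jordan form
J =
  [-4,  1,  0]
  [ 0, -4,  0]
  [ 0,  0, -4]
(up to reordering of blocks).

Per-block formulas:
  For a 2×2 Jordan block J_2(-4): exp(t · J_2(-4)) = e^(-4t)·(I + t·N), where N is the 2×2 nilpotent shift.
  For a 1×1 block at λ = -4: exp(t · [-4]) = [e^(-4t)].

After assembling e^{tJ} and conjugating by P, we get:

e^{tA} =
  [2*t*exp(-4*t) + exp(-4*t), 4*t*exp(-4*t), 4*t*exp(-4*t)]
  [t*exp(-4*t), 2*t*exp(-4*t) + exp(-4*t), 2*t*exp(-4*t)]
  [-2*t*exp(-4*t), -4*t*exp(-4*t), -4*t*exp(-4*t) + exp(-4*t)]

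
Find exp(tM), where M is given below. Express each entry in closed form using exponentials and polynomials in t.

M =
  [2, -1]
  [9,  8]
e^{tM} =
  [-3*t*exp(5*t) + exp(5*t), -t*exp(5*t)]
  [9*t*exp(5*t), 3*t*exp(5*t) + exp(5*t)]

Strategy: write M = P · J · P⁻¹ where J is a Jordan canonical form, so e^{tM} = P · e^{tJ} · P⁻¹, and e^{tJ} can be computed block-by-block.

M has Jordan form
J =
  [5, 1]
  [0, 5]
(up to reordering of blocks).

Per-block formulas:
  For a 2×2 Jordan block J_2(5): exp(t · J_2(5)) = e^(5t)·(I + t·N), where N is the 2×2 nilpotent shift.

After assembling e^{tJ} and conjugating by P, we get:

e^{tM} =
  [-3*t*exp(5*t) + exp(5*t), -t*exp(5*t)]
  [9*t*exp(5*t), 3*t*exp(5*t) + exp(5*t)]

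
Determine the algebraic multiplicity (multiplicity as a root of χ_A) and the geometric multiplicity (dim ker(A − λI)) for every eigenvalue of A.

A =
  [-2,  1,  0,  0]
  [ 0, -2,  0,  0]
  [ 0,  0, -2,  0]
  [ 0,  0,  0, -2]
λ = -2: alg = 4, geom = 3

Step 1 — factor the characteristic polynomial to read off the algebraic multiplicities:
  χ_A(x) = (x + 2)^4

Step 2 — compute geometric multiplicities via the rank-nullity identity g(λ) = n − rank(A − λI):
  rank(A − (-2)·I) = 1, so dim ker(A − (-2)·I) = n − 1 = 3

Summary:
  λ = -2: algebraic multiplicity = 4, geometric multiplicity = 3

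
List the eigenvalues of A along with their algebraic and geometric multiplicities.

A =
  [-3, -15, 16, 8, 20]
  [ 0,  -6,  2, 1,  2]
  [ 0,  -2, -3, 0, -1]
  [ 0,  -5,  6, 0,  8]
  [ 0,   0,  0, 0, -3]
λ = -3: alg = 5, geom = 2

Step 1 — factor the characteristic polynomial to read off the algebraic multiplicities:
  χ_A(x) = (x + 3)^5

Step 2 — compute geometric multiplicities via the rank-nullity identity g(λ) = n − rank(A − λI):
  rank(A − (-3)·I) = 3, so dim ker(A − (-3)·I) = n − 3 = 2

Summary:
  λ = -3: algebraic multiplicity = 5, geometric multiplicity = 2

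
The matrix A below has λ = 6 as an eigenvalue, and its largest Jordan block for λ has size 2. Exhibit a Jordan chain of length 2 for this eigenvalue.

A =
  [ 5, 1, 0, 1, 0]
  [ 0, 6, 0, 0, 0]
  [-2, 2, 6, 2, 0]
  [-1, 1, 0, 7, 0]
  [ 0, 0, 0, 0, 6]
A Jordan chain for λ = 6 of length 2:
v_1 = (-1, 0, -2, -1, 0)ᵀ
v_2 = (1, 0, 0, 0, 0)ᵀ

Let N = A − (6)·I. We want v_2 with N^2 v_2 = 0 but N^1 v_2 ≠ 0; then v_{j-1} := N · v_j for j = 2, …, 2.

Pick v_2 = (1, 0, 0, 0, 0)ᵀ.
Then v_1 = N · v_2 = (-1, 0, -2, -1, 0)ᵀ.

Sanity check: (A − (6)·I) v_1 = (0, 0, 0, 0, 0)ᵀ = 0. ✓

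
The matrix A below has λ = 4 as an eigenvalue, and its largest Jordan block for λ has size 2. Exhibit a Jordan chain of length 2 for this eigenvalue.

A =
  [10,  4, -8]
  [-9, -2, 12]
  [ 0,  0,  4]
A Jordan chain for λ = 4 of length 2:
v_1 = (6, -9, 0)ᵀ
v_2 = (1, 0, 0)ᵀ

Let N = A − (4)·I. We want v_2 with N^2 v_2 = 0 but N^1 v_2 ≠ 0; then v_{j-1} := N · v_j for j = 2, …, 2.

Pick v_2 = (1, 0, 0)ᵀ.
Then v_1 = N · v_2 = (6, -9, 0)ᵀ.

Sanity check: (A − (4)·I) v_1 = (0, 0, 0)ᵀ = 0. ✓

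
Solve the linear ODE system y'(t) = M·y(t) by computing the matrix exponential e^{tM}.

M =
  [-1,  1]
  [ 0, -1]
e^{tM} =
  [exp(-t), t*exp(-t)]
  [0, exp(-t)]

Strategy: write M = P · J · P⁻¹ where J is a Jordan canonical form, so e^{tM} = P · e^{tJ} · P⁻¹, and e^{tJ} can be computed block-by-block.

M has Jordan form
J =
  [-1,  1]
  [ 0, -1]
(up to reordering of blocks).

Per-block formulas:
  For a 2×2 Jordan block J_2(-1): exp(t · J_2(-1)) = e^(-1t)·(I + t·N), where N is the 2×2 nilpotent shift.

After assembling e^{tJ} and conjugating by P, we get:

e^{tM} =
  [exp(-t), t*exp(-t)]
  [0, exp(-t)]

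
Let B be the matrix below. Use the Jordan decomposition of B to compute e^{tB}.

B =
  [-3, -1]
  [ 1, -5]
e^{tB} =
  [t*exp(-4*t) + exp(-4*t), -t*exp(-4*t)]
  [t*exp(-4*t), -t*exp(-4*t) + exp(-4*t)]

Strategy: write B = P · J · P⁻¹ where J is a Jordan canonical form, so e^{tB} = P · e^{tJ} · P⁻¹, and e^{tJ} can be computed block-by-block.

B has Jordan form
J =
  [-4,  1]
  [ 0, -4]
(up to reordering of blocks).

Per-block formulas:
  For a 2×2 Jordan block J_2(-4): exp(t · J_2(-4)) = e^(-4t)·(I + t·N), where N is the 2×2 nilpotent shift.

After assembling e^{tJ} and conjugating by P, we get:

e^{tB} =
  [t*exp(-4*t) + exp(-4*t), -t*exp(-4*t)]
  [t*exp(-4*t), -t*exp(-4*t) + exp(-4*t)]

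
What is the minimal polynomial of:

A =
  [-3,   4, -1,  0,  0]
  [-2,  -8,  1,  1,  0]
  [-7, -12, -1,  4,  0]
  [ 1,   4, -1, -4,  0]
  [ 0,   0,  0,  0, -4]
x^2 + 8*x + 16

The characteristic polynomial is χ_A(x) = (x + 4)^5, so the eigenvalues are known. The minimal polynomial is
  m_A(x) = Π_λ (x − λ)^{k_λ}
where k_λ is the size of the *largest* Jordan block for λ (equivalently, the smallest k with (A − λI)^k v = 0 for every generalised eigenvector v of λ).

  λ = -4: largest Jordan block has size 2, contributing (x + 4)^2

So m_A(x) = (x + 4)^2 = x^2 + 8*x + 16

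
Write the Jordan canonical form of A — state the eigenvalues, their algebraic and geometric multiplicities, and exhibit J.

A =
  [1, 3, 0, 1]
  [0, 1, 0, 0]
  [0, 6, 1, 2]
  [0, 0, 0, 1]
J_2(1) ⊕ J_1(1) ⊕ J_1(1)

The characteristic polynomial is
  det(x·I − A) = x^4 - 4*x^3 + 6*x^2 - 4*x + 1 = (x - 1)^4

Eigenvalues and multiplicities (the geometric multiplicity of λ is n − rank(A − λI), which equals the number of Jordan blocks for λ):
  λ = 1: algebraic multiplicity = 4, geometric multiplicity = 3

Determining the block sizes for each eigenvalue:
  λ = 1: 3 blocks summing to 4 forces exactly one block of size 2 and the rest size 1 → block sizes [2, 1, 1]

Assembling the blocks gives a Jordan form
J =
  [1, 1, 0, 0]
  [0, 1, 0, 0]
  [0, 0, 1, 0]
  [0, 0, 0, 1]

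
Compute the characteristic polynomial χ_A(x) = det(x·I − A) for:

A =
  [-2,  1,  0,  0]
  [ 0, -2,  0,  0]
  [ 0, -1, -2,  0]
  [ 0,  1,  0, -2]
x^4 + 8*x^3 + 24*x^2 + 32*x + 16

Expanding det(x·I − A) (e.g. by cofactor expansion or by noting that A is similar to its Jordan form J, which has the same characteristic polynomial as A) gives
  χ_A(x) = x^4 + 8*x^3 + 24*x^2 + 32*x + 16
which factors as (x + 2)^4. The eigenvalues (with algebraic multiplicities) are λ = -2 with multiplicity 4.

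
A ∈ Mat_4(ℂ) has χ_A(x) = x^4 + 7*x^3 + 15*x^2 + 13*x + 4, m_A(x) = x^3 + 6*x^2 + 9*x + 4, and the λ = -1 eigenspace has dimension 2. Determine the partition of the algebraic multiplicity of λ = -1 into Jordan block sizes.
Block sizes for λ = -1: [2, 1]

Step 1 — from the characteristic polynomial, algebraic multiplicity of λ = -1 is 3. From dim ker(A − (-1)·I) = 2, there are exactly 2 Jordan blocks for λ = -1.
Step 2 — from the minimal polynomial, the factor (x + 1)^2 tells us the largest block for λ = -1 has size 2.
Step 3 — with total size 3, 2 blocks, and largest block 2, the block sizes (in nonincreasing order) are [2, 1].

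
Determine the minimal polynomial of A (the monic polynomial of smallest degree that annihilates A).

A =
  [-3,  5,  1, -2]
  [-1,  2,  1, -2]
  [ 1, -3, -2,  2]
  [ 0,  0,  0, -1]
x^3 + 3*x^2 + 3*x + 1

The characteristic polynomial is χ_A(x) = (x + 1)^4, so the eigenvalues are known. The minimal polynomial is
  m_A(x) = Π_λ (x − λ)^{k_λ}
where k_λ is the size of the *largest* Jordan block for λ (equivalently, the smallest k with (A − λI)^k v = 0 for every generalised eigenvector v of λ).

  λ = -1: largest Jordan block has size 3, contributing (x + 1)^3

So m_A(x) = (x + 1)^3 = x^3 + 3*x^2 + 3*x + 1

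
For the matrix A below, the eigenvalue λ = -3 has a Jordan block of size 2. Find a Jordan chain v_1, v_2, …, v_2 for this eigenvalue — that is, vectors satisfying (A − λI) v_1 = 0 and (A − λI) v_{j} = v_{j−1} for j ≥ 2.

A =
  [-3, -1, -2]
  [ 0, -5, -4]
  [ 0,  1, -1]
A Jordan chain for λ = -3 of length 2:
v_1 = (-1, -2, 1)ᵀ
v_2 = (0, 1, 0)ᵀ

Let N = A − (-3)·I. We want v_2 with N^2 v_2 = 0 but N^1 v_2 ≠ 0; then v_{j-1} := N · v_j for j = 2, …, 2.

Pick v_2 = (0, 1, 0)ᵀ.
Then v_1 = N · v_2 = (-1, -2, 1)ᵀ.

Sanity check: (A − (-3)·I) v_1 = (0, 0, 0)ᵀ = 0. ✓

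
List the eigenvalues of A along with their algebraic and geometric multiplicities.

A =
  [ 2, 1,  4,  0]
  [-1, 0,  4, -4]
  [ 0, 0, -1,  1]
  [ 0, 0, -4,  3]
λ = 1: alg = 4, geom = 2

Step 1 — factor the characteristic polynomial to read off the algebraic multiplicities:
  χ_A(x) = (x - 1)^4

Step 2 — compute geometric multiplicities via the rank-nullity identity g(λ) = n − rank(A − λI):
  rank(A − (1)·I) = 2, so dim ker(A − (1)·I) = n − 2 = 2

Summary:
  λ = 1: algebraic multiplicity = 4, geometric multiplicity = 2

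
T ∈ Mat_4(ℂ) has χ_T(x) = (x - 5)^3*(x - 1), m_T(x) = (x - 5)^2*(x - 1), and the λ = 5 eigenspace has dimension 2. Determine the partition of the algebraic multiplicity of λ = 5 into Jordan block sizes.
Block sizes for λ = 5: [2, 1]

Step 1 — from the characteristic polynomial, algebraic multiplicity of λ = 5 is 3. From dim ker(T − (5)·I) = 2, there are exactly 2 Jordan blocks for λ = 5.
Step 2 — from the minimal polynomial, the factor (x − 5)^2 tells us the largest block for λ = 5 has size 2.
Step 3 — with total size 3, 2 blocks, and largest block 2, the block sizes (in nonincreasing order) are [2, 1].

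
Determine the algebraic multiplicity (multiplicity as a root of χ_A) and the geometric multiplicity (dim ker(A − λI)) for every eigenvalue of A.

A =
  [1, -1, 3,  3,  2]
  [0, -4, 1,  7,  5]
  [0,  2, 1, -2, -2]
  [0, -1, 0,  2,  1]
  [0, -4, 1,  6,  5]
λ = 1: alg = 5, geom = 2

Step 1 — factor the characteristic polynomial to read off the algebraic multiplicities:
  χ_A(x) = (x - 1)^5

Step 2 — compute geometric multiplicities via the rank-nullity identity g(λ) = n − rank(A − λI):
  rank(A − (1)·I) = 3, so dim ker(A − (1)·I) = n − 3 = 2

Summary:
  λ = 1: algebraic multiplicity = 5, geometric multiplicity = 2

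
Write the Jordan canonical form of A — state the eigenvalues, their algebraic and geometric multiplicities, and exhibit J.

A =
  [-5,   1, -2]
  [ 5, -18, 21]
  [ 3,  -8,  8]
J_3(-5)

The characteristic polynomial is
  det(x·I − A) = x^3 + 15*x^2 + 75*x + 125 = (x + 5)^3

Eigenvalues and multiplicities (the geometric multiplicity of λ is n − rank(A − λI), which equals the number of Jordan blocks for λ):
  λ = -5: algebraic multiplicity = 3, geometric multiplicity = 1

Determining the block sizes for each eigenvalue:
  λ = -5: one block (gm = 1), so the single block has size am = 3 → block sizes [3]

Assembling the blocks gives a Jordan form
J =
  [-5,  1,  0]
  [ 0, -5,  1]
  [ 0,  0, -5]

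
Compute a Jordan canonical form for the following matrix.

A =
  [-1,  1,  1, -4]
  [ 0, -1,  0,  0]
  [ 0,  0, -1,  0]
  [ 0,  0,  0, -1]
J_2(-1) ⊕ J_1(-1) ⊕ J_1(-1)

The characteristic polynomial is
  det(x·I − A) = x^4 + 4*x^3 + 6*x^2 + 4*x + 1 = (x + 1)^4

Eigenvalues and multiplicities (the geometric multiplicity of λ is n − rank(A − λI), which equals the number of Jordan blocks for λ):
  λ = -1: algebraic multiplicity = 4, geometric multiplicity = 3

Determining the block sizes for each eigenvalue:
  λ = -1: 3 blocks summing to 4 forces exactly one block of size 2 and the rest size 1 → block sizes [2, 1, 1]

Assembling the blocks gives a Jordan form
J =
  [-1,  1,  0,  0]
  [ 0, -1,  0,  0]
  [ 0,  0, -1,  0]
  [ 0,  0,  0, -1]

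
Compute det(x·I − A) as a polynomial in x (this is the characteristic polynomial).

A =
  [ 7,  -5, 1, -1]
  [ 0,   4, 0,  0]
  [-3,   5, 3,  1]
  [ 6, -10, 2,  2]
x^4 - 16*x^3 + 96*x^2 - 256*x + 256

Expanding det(x·I − A) (e.g. by cofactor expansion or by noting that A is similar to its Jordan form J, which has the same characteristic polynomial as A) gives
  χ_A(x) = x^4 - 16*x^3 + 96*x^2 - 256*x + 256
which factors as (x - 4)^4. The eigenvalues (with algebraic multiplicities) are λ = 4 with multiplicity 4.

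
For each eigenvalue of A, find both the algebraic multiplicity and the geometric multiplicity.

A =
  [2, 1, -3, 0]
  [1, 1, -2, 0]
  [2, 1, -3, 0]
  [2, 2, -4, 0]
λ = 0: alg = 4, geom = 2

Step 1 — factor the characteristic polynomial to read off the algebraic multiplicities:
  χ_A(x) = x^4

Step 2 — compute geometric multiplicities via the rank-nullity identity g(λ) = n − rank(A − λI):
  rank(A − (0)·I) = 2, so dim ker(A − (0)·I) = n − 2 = 2

Summary:
  λ = 0: algebraic multiplicity = 4, geometric multiplicity = 2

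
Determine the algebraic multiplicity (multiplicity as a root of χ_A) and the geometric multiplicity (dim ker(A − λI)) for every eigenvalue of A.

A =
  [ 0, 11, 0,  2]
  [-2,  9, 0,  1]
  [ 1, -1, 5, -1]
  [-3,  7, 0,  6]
λ = 5: alg = 4, geom = 2

Step 1 — factor the characteristic polynomial to read off the algebraic multiplicities:
  χ_A(x) = (x - 5)^4

Step 2 — compute geometric multiplicities via the rank-nullity identity g(λ) = n − rank(A − λI):
  rank(A − (5)·I) = 2, so dim ker(A − (5)·I) = n − 2 = 2

Summary:
  λ = 5: algebraic multiplicity = 4, geometric multiplicity = 2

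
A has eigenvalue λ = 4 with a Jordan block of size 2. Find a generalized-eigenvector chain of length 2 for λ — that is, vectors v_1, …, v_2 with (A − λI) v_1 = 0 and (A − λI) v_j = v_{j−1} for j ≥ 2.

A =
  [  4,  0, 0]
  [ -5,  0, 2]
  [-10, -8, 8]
A Jordan chain for λ = 4 of length 2:
v_1 = (0, -5, -10)ᵀ
v_2 = (1, 0, 0)ᵀ

Let N = A − (4)·I. We want v_2 with N^2 v_2 = 0 but N^1 v_2 ≠ 0; then v_{j-1} := N · v_j for j = 2, …, 2.

Pick v_2 = (1, 0, 0)ᵀ.
Then v_1 = N · v_2 = (0, -5, -10)ᵀ.

Sanity check: (A − (4)·I) v_1 = (0, 0, 0)ᵀ = 0. ✓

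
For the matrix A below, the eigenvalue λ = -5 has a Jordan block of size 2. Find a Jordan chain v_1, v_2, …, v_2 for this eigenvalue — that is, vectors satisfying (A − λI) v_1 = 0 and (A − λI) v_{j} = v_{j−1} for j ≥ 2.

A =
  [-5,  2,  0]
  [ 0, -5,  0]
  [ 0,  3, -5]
A Jordan chain for λ = -5 of length 2:
v_1 = (2, 0, 3)ᵀ
v_2 = (0, 1, 0)ᵀ

Let N = A − (-5)·I. We want v_2 with N^2 v_2 = 0 but N^1 v_2 ≠ 0; then v_{j-1} := N · v_j for j = 2, …, 2.

Pick v_2 = (0, 1, 0)ᵀ.
Then v_1 = N · v_2 = (2, 0, 3)ᵀ.

Sanity check: (A − (-5)·I) v_1 = (0, 0, 0)ᵀ = 0. ✓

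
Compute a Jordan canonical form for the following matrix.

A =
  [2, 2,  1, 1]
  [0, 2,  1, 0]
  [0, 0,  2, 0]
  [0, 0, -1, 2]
J_3(2) ⊕ J_1(2)

The characteristic polynomial is
  det(x·I − A) = x^4 - 8*x^3 + 24*x^2 - 32*x + 16 = (x - 2)^4

Eigenvalues and multiplicities (the geometric multiplicity of λ is n − rank(A − λI), which equals the number of Jordan blocks for λ):
  λ = 2: algebraic multiplicity = 4, geometric multiplicity = 2

Determining the block sizes for each eigenvalue:
  λ = 2: with am = 4 and gm = 2, the partition is not yet determined (e.g. several partitions of 4 into 2 parts exist). Let N = A − (2)·I. Computing rank(N^1) = 2, rank(N^2) = 1, rank(N^3) = 0; the number of blocks of size ≥ j is rank(N^{j−1}) − rank(N^j), giving [2, 1, 1]. So we have 1 block(s) of size 3, 1 block(s) of size 1 → block sizes [3, 1]

Assembling the blocks gives a Jordan form
J =
  [2, 1, 0, 0]
  [0, 2, 1, 0]
  [0, 0, 2, 0]
  [0, 0, 0, 2]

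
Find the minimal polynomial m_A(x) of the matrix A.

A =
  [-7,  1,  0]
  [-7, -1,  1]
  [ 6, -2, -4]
x^3 + 12*x^2 + 48*x + 64

The characteristic polynomial is χ_A(x) = (x + 4)^3, so the eigenvalues are known. The minimal polynomial is
  m_A(x) = Π_λ (x − λ)^{k_λ}
where k_λ is the size of the *largest* Jordan block for λ (equivalently, the smallest k with (A − λI)^k v = 0 for every generalised eigenvector v of λ).

  λ = -4: largest Jordan block has size 3, contributing (x + 4)^3

So m_A(x) = (x + 4)^3 = x^3 + 12*x^2 + 48*x + 64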